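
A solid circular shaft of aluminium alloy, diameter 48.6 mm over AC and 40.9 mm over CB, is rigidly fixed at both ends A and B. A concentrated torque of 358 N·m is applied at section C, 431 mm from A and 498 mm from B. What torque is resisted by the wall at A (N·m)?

Compatibility: T_A·a/J_AC = T_B·b/J_CB with T_A + T_B = T₀.
J_AC = 5.48×10^-7 m⁴, J_CB = 2.75×10^-7 m⁴, so T_A = T₀·(J_AC/a)/((J_AC/a)+(J_CB/b)) = 249.6 N·m, T_B = 108.4 N·m.

250 N·m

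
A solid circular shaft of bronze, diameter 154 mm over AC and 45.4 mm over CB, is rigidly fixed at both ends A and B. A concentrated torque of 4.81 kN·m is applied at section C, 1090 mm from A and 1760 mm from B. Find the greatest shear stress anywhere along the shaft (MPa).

6.68 MPa

Compatibility: T_A·a/J_AC = T_B·b/J_CB with T_A + T_B = T₀.
J_AC = 5.52×10^-5 m⁴, J_CB = 4.17×10^-7 m⁴, so T_A = T₀·(J_AC/a)/((J_AC/a)+(J_CB/b)) = 4788 N·m, T_B = 22.40 N·m.
τ in each portion: τ_AC = 6.68×10^6 Pa, τ_CB = 1.22×10^6 Pa; maximum is in AC.
τ_max = T_AC·r/J = 4788·0.0770/5.52×10^-5 = 6.676×10^6 Pa.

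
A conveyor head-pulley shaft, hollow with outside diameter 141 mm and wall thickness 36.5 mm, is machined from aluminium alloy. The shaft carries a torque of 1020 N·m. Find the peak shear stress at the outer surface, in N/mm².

1.96 N/mm²

J = π(d_o⁴ − d_i⁴)/32 = π(0.141⁴ − 0.0680⁴)/32 = 3.670×10^-5 m⁴.
τ_max = T·r/J = 1020 × 0.0705 / 3.670×10^-5 = 1.959×10^6 Pa.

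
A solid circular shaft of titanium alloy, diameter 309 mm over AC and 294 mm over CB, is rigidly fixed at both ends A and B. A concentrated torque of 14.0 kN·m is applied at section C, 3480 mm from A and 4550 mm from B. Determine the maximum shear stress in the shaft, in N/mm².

Compatibility: T_A·a/J_AC = T_B·b/J_CB with T_A + T_B = T₀.
J_AC = 8.95×10^-4 m⁴, J_CB = 7.33×10^-4 m⁴, so T_A = T₀·(J_AC/a)/((J_AC/a)+(J_CB/b)) = 8606 N·m, T_B = 5394 N·m.
τ in each portion: τ_AC = 1.49×10^6 Pa, τ_CB = 1.08×10^6 Pa; maximum is in AC.
τ_max = T_AC·r/J = 8606·0.154/8.95×10^-4 = 1.486×10^6 Pa.

1.49 N/mm²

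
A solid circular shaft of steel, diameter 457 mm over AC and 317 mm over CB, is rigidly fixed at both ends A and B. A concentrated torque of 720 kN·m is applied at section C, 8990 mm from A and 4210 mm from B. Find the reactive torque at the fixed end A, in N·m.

Compatibility: T_A·a/J_AC = T_B·b/J_CB with T_A + T_B = T₀.
J_AC = 4.28×10^-3 m⁴, J_CB = 9.91×10^-4 m⁴, so T_A = T₀·(J_AC/a)/((J_AC/a)+(J_CB/b)) = 481800 N·m, T_B = 238200 N·m.

482000 N·m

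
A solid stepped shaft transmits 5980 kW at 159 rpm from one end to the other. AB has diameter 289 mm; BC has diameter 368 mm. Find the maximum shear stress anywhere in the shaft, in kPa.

ω = 2π·159/60 = 16.65 rad/s, so T = P/ω = 5980×10³ / 16.65 = 359100 N·m.
Under the same torque, τ_max = 16T/(πd³) is largest where d is smallest — segment AB (d = 289 mm).
τ_max = 16·359100/(π·(0.289)³) = 7.578×10^7 Pa.

75800 kPa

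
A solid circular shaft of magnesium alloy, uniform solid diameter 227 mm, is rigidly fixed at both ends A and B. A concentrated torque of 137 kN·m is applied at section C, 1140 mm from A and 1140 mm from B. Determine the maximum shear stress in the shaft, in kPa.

With uniform GJ and both ends fixed, compatibility θ_AC = θ_CB gives T_A·a = T_B·b, together with T_A + T_B = T₀.
T_A = T₀·b/(a+b) = 137000·1140/2280 = 68500 N·m; T_B = 68500 N·m.
τ in each portion: τ_AC = 2.98×10^7 Pa, τ_CB = 2.98×10^7 Pa; maximum is in AC.
τ_max = T_AC·r/J = 68500·0.114/2.61×10^-4 = 2.983×10^7 Pa.

29800 kPa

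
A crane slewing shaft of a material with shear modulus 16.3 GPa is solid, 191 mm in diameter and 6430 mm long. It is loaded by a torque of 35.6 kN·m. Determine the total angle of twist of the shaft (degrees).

6.16°

J = πd⁴/32 = π(0.191)⁴/32 = 1.307×10^-4 m⁴.
θ = T·L/(G·J) = 35600 × 6.43 / (16.3×10⁹ × 1.307×10^-4) = 0.1075 rad.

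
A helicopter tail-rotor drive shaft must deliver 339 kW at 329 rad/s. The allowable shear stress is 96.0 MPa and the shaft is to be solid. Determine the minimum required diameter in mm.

ω = 329 rad/s, so T = P/ω = 339×10³ / 329.0 = 1030 N·m.
For a solid shaft τ_max = 16T/(πd³), so d = (16T/(π τ_allow))^(1/3) = (16·1030/(π·9.60×10^7))^(1/3) = 0.03795 m.

38.0 mm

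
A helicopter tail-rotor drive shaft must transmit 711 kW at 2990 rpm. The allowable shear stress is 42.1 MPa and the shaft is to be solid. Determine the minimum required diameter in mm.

65.0 mm

ω = 2π·2990/60 = 313.1 rad/s, so T = P/ω = 711×10³ / 313.1 = 2271 N·m.
For a solid shaft τ_max = 16T/(πd³), so d = (16T/(π τ_allow))^(1/3) = (16·2271/(π·4.21×10^7))^(1/3) = 0.06501 m.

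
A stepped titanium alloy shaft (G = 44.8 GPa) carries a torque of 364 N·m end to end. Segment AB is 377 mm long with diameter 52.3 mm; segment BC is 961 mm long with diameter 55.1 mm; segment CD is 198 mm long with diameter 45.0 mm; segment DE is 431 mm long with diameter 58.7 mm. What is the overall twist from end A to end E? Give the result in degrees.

1.13°

J_AB = π(0.0523)⁴/32 = 7.35×10^-7 m⁴; J_BC = π(0.0551)⁴/32 = 9.05×10^-7 m⁴; J_CD = π(0.0450)⁴/32 = 4.03×10^-7 m⁴; J_DE = π(0.0587)⁴/32 = 1.17×10^-6 m⁴.
θ = (T/G)·Σ L_i/J_i = (364.0/44.8×10⁹)·(0.377/7.35×10^-7 + 0.961/9.05×10^-7 + 0.198/4.03×10^-7 + 0.431/1.17×10^-6) = 0.01980 rad.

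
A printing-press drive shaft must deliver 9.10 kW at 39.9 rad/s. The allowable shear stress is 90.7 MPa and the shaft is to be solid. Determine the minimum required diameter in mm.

23.4 mm

ω = 39.9 rad/s, so T = P/ω = 9.10×10³ / 39.90 = 228.1 N·m.
For a solid shaft τ_max = 16T/(πd³), so d = (16T/(π τ_allow))^(1/3) = (16·228.1/(π·9.07×10^7))^(1/3) = 0.02340 m.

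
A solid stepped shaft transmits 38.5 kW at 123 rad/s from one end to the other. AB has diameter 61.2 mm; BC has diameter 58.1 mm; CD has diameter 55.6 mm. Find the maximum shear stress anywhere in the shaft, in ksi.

ω = 123 rad/s, so T = P/ω = 38.5×10³ / 123.0 = 313.0 N·m.
Under the same torque, τ_max = 16T/(πd³) is largest where d is smallest — segment CD (d = 55.6 mm).
τ_max = 16·313.0/(π·(0.0556)³) = 9.275×10^6 Pa.

1.35 ksi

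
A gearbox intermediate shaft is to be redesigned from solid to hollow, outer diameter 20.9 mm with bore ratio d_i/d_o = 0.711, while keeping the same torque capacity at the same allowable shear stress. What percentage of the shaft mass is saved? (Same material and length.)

39.8 %

Equal τ_max and T ⇒ the solid shaft needs d_s³ = d_o³(1−k⁴), so d_s = 20.9·(1−0.711⁴)^(1/3) = 18.94 mm.
Area ratio A_h/A_s = d_o²(1−k²)/d_s² = (1−k²)/(1−k⁴)^(2/3) = 0.6020.
Mass saving = 1 − 0.6020 = 39.8 %.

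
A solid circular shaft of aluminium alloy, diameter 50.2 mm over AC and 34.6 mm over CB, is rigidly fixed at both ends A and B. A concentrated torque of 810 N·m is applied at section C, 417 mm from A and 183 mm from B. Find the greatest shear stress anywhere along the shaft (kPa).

Compatibility: T_A·a/J_AC = T_B·b/J_CB with T_A + T_B = T₀.
J_AC = 6.23×10^-7 m⁴, J_CB = 1.41×10^-7 m⁴, so T_A = T₀·(J_AC/a)/((J_AC/a)+(J_CB/b)) = 534.9 N·m, T_B = 275.1 N·m.
τ in each portion: τ_AC = 2.15×10^7 Pa, τ_CB = 3.38×10^7 Pa; maximum is in CB.
τ_max = T_CB·r/J = 275.1·0.0173/1.41×10^-7 = 3.382×10^7 Pa.

33800 kPa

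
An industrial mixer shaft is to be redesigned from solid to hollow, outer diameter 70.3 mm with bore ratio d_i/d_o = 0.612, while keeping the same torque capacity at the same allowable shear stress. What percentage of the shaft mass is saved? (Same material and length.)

30.8 %

Equal τ_max and T ⇒ the solid shaft needs d_s³ = d_o³(1−k⁴), so d_s = 70.3·(1−0.612⁴)^(1/3) = 66.85 mm.
Area ratio A_h/A_s = d_o²(1−k²)/d_s² = (1−k²)/(1−k⁴)^(2/3) = 0.6918.
Mass saving = 1 − 0.6918 = 30.8 %.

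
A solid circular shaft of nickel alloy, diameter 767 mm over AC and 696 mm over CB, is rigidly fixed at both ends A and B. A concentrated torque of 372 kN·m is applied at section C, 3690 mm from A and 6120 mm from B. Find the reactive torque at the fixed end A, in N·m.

264000 N·m

Compatibility: T_A·a/J_AC = T_B·b/J_CB with T_A + T_B = T₀.
J_AC = 0.0340 m⁴, J_CB = 0.0230 m⁴, so T_A = T₀·(J_AC/a)/((J_AC/a)+(J_CB/b)) = 264100 N·m, T_B = 107900 N·m.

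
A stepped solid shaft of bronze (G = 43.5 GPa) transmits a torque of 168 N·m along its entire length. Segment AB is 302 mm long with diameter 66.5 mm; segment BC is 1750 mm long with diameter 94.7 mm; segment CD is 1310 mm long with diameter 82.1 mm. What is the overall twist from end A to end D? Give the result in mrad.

J_AB = π(0.0665)⁴/32 = 1.92×10^-6 m⁴; J_BC = π(0.0947)⁴/32 = 7.90×10^-6 m⁴; J_CD = π(0.0821)⁴/32 = 4.46×10^-6 m⁴.
θ = (T/G)·Σ L_i/J_i = (168.0/43.5×10⁹)·(0.302/1.92×10^-6 + 1.75/7.90×10^-6 + 1.31/4.46×10^-6) = 2.598×10^-3 rad.

2.60 mrad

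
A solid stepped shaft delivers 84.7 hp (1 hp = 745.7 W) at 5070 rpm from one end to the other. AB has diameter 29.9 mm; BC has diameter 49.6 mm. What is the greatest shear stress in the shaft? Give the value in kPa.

22700 kPa

ω = 2π·5070/60 = 530.9 rad/s, so T = P/ω = 84.7×745.7 / 530.9 = 119.0 N·m.
Under the same torque, τ_max = 16T/(πd³) is largest where d is smallest — segment AB (d = 29.9 mm).
τ_max = 16·119.0/(π·(0.0299)³) = 2.267×10^7 Pa.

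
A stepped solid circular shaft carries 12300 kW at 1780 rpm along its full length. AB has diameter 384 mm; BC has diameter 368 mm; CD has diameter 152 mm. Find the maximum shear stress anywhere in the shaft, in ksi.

13.9 ksi

ω = 2π·1780/60 = 186.4 rad/s, so T = P/ω = 12300×10³ / 186.4 = 65990 N·m.
Under the same torque, τ_max = 16T/(πd³) is largest where d is smallest — segment CD (d = 152 mm).
τ_max = 16·65990/(π·(0.152)³) = 9.570×10^7 Pa.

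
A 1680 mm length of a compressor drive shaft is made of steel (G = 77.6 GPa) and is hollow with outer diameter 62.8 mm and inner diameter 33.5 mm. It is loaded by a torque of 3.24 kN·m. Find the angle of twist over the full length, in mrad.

50.0 mrad

J = π(d_o⁴ − d_i⁴)/32 = π(0.0628⁴ − 0.0335⁴)/32 = 1.403×10^-6 m⁴.
θ = T·L/(G·J) = 3240 × 1.68 / (77.6×10⁹ × 1.403×10^-6) = 0.04998 rad.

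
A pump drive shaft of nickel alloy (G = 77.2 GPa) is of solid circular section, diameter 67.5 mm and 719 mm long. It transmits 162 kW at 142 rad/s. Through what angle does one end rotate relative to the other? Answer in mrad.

ω = 142 rad/s, so T = P/ω = 162×10³ / 142.0 = 1141 N·m.
J = πd⁴/32 = π(0.0675)⁴/32 = 2.038×10^-6 m⁴.
θ = T·L/(G·J) = 1141 × 0.719 / (77.2×10⁹ × 2.038×10^-6) = 5.213×10^-3 rad.

5.21 mrad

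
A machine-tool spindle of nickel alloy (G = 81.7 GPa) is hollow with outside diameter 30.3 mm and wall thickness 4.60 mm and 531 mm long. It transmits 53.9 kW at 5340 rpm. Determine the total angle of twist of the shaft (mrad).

ω = 2π·5340/60 = 559.2 rad/s, so T = P/ω = 53.9×10³ / 559.2 = 96.39 N·m.
J = π(d_o⁴ − d_i⁴)/32 = π(0.0303⁴ − 0.0211⁴)/32 = 6.329×10^-8 m⁴.
θ = T·L/(G·J) = 96.39 × 0.531 / (81.7×10⁹ × 6.329×10^-8) = 9.898×10^-3 rad.

9.90 mrad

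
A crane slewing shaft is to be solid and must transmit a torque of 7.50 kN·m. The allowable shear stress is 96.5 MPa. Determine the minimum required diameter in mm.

For a solid shaft τ_max = 16T/(πd³), so d = (16T/(π τ_allow))^(1/3) = (16·7500/(π·9.65×10^7))^(1/3) = 0.07342 m.

73.4 mm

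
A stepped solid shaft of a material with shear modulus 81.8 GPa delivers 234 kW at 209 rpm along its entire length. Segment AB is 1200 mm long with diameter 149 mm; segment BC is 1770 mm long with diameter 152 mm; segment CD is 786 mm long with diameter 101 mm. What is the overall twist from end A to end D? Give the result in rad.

ω = 2π·209/60 = 21.89 rad/s, so T = P/ω = 234×10³ / 21.89 = 10690 N·m.
J_AB = π(0.149)⁴/32 = 4.84×10^-5 m⁴; J_BC = π(0.152)⁴/32 = 5.24×10^-5 m⁴; J_CD = π(0.101)⁴/32 = 1.02×10^-5 m⁴.
θ = (T/G)·Σ L_i/J_i = (10690/81.8×10⁹)·(1.20/4.84×10^-5 + 1.77/5.24×10^-5 + 0.786/1.02×10^-5) = 0.01771 rad.

0.0177 rad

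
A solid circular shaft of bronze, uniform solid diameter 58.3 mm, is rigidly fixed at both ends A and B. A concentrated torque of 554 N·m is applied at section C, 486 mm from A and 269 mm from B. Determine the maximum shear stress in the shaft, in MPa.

With uniform GJ and both ends fixed, compatibility θ_AC = θ_CB gives T_A·a = T_B·b, together with T_A + T_B = T₀.
T_A = T₀·b/(a+b) = 554.0·269/755.0 = 197.4 N·m; T_B = 356.6 N·m.
τ in each portion: τ_AC = 5.07×10^6 Pa, τ_CB = 9.17×10^6 Pa; maximum is in CB.
τ_max = T_CB·r/J = 356.6·0.0291/1.13×10^-6 = 9.166×10^6 Pa.

9.17 MPa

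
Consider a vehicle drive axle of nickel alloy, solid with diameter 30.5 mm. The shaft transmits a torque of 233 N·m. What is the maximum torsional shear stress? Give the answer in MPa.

J = πd⁴/32 = π(0.0305)⁴/32 = 8.496×10^-8 m⁴.
τ_max = T·r/J = 233.0 × 0.0152 / 8.496×10^-8 = 4.182×10^7 Pa.

41.8 MPa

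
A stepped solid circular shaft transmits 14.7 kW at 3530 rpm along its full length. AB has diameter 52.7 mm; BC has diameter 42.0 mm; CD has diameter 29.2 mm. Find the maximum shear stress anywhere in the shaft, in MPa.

8.13 MPa

ω = 2π·3530/60 = 369.7 rad/s, so T = P/ω = 14.7×10³ / 369.7 = 39.77 N·m.
Under the same torque, τ_max = 16T/(πd³) is largest where d is smallest — segment CD (d = 29.2 mm).
τ_max = 16·39.77/(π·(0.0292)³) = 8.135×10^6 Pa.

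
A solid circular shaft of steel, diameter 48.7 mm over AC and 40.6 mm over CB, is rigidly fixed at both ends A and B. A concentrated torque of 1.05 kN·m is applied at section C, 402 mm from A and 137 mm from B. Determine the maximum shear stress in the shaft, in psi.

6800 psi

Compatibility: T_A·a/J_AC = T_B·b/J_CB with T_A + T_B = T₀.
J_AC = 5.52×10^-7 m⁴, J_CB = 2.67×10^-7 m⁴, so T_A = T₀·(J_AC/a)/((J_AC/a)+(J_CB/b)) = 434.4 N·m, T_B = 615.6 N·m.
τ in each portion: τ_AC = 1.92×10^7 Pa, τ_CB = 4.69×10^7 Pa; maximum is in CB.
τ_max = T_CB·r/J = 615.6·0.0203/2.67×10^-7 = 4.685×10^7 Pa.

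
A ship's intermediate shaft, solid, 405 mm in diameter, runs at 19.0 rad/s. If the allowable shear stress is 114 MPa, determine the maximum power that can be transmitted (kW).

28300 kW

J = πd⁴/32 = π(0.405)⁴/32 = 2.641×10^-3 m⁴.
T_max = τ_allow·J/r = 1.14×10^8 × 2.641×10^-3 / 0.203 = 1.487e6 N·m.
ω = 19.0 rad/s, so P_max = T_max·ω = 2.825×10^7 W.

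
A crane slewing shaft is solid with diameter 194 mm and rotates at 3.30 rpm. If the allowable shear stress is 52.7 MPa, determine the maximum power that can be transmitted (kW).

26.1 kW

J = πd⁴/32 = π(0.194)⁴/32 = 1.391×10^-4 m⁴.
T_max = τ_allow·J/r = 5.27×10^7 × 1.391×10^-4 / 0.0970 = 75550 N·m.
ω = 2π·3.30/60 = 0.3456 rad/s, so P_max = T_max·ω = 2.611×10^4 W.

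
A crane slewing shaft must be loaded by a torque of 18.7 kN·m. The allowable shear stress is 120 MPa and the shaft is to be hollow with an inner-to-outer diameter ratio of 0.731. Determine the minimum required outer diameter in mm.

104 mm

For a hollow shaft with d_i/d_o = 0.731: τ_max = 16T/(π d_o³ (1−k⁴)), so d_o = [16T/(π τ_allow (1−k⁴))]^(1/3) = [16·18700/(π·1.20×10^8·0.7145)]^(1/3) = 0.1036 m.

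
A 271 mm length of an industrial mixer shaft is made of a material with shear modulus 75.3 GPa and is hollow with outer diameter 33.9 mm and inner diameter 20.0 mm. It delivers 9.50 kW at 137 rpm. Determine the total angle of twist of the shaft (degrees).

1.20°

ω = 2π·137/60 = 14.35 rad/s, so T = P/ω = 9.50×10³ / 14.35 = 662.2 N·m.
J = π(d_o⁴ − d_i⁴)/32 = π(0.0339⁴ − 0.0200⁴)/32 = 1.139×10^-7 m⁴.
θ = T·L/(G·J) = 662.2 × 0.271 / (75.3×10⁹ × 1.139×10^-7) = 0.02091 rad.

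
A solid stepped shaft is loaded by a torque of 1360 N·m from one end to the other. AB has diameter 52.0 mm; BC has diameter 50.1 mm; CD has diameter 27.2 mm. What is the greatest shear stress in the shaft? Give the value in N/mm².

Under the same torque, τ_max = 16T/(πd³) is largest where d is smallest — segment CD (d = 27.2 mm).
τ_max = 16·1360/(π·(0.0272)³) = 3.442×10^8 Pa.

344 N/mm²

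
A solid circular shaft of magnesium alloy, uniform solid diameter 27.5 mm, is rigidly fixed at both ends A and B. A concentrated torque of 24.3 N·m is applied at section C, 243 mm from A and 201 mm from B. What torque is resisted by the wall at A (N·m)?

11.0 N·m

With uniform GJ and both ends fixed, compatibility θ_AC = θ_CB gives T_A·a = T_B·b, together with T_A + T_B = T₀.
T_A = T₀·b/(a+b) = 24.30·201/444.0 = 11.00 N·m; T_B = 13.30 N·m.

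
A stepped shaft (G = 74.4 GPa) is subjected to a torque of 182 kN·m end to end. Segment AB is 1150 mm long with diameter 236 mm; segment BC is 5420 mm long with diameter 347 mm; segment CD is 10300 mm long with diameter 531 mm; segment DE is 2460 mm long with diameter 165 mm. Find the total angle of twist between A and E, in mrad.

104 mrad

J_AB = π(0.236)⁴/32 = 3.05×10^-4 m⁴; J_BC = π(0.347)⁴/32 = 1.42×10^-3 m⁴; J_CD = π(0.531)⁴/32 = 7.81×10^-3 m⁴; J_DE = π(0.165)⁴/32 = 7.28×10^-5 m⁴.
θ = (T/G)·Σ L_i/J_i = (182000/74.4×10⁹)·(1.15/3.05×10^-4 + 5.42/1.42×10^-3 + 10.3/7.81×10^-3 + 2.46/7.28×10^-5) = 0.1045 rad.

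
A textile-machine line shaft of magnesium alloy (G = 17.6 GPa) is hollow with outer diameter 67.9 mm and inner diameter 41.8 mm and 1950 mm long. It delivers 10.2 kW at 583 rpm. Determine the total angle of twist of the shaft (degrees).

ω = 2π·583/60 = 61.05 rad/s, so T = P/ω = 10.2×10³ / 61.05 = 167.1 N·m.
J = π(d_o⁴ − d_i⁴)/32 = π(0.0679⁴ − 0.0418⁴)/32 = 1.787×10^-6 m⁴.
θ = T·L/(G·J) = 167.1 × 1.95 / (17.6×10⁹ × 1.787×10^-6) = 0.01036 rad.

0.593°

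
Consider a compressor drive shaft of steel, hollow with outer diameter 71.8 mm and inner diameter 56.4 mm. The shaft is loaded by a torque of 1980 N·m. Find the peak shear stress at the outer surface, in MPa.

J = π(d_o⁴ − d_i⁴)/32 = π(0.0718⁴ − 0.0564⁴)/32 = 1.616×10^-6 m⁴.
τ_max = T·r/J = 1980 × 0.0359 / 1.616×10^-6 = 4.399×10^7 Pa.

44.0 MPa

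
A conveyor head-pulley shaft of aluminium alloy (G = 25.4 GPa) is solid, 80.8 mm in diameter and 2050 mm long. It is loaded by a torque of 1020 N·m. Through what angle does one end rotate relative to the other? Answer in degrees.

1.13°

J = πd⁴/32 = π(0.0808)⁴/32 = 4.185×10^-6 m⁴.
θ = T·L/(G·J) = 1020 × 2.05 / (25.4×10⁹ × 4.185×10^-6) = 0.01967 rad.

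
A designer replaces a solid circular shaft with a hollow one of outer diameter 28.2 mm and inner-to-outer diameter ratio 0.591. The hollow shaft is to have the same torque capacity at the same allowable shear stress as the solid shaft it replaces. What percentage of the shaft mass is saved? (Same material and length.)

29.0 %

Equal τ_max and T ⇒ the solid shaft needs d_s³ = d_o³(1−k⁴), so d_s = 28.2·(1−0.591⁴)^(1/3) = 27.00 mm.
Area ratio A_h/A_s = d_o²(1−k²)/d_s² = (1−k²)/(1−k⁴)^(2/3) = 0.7097.
Mass saving = 1 − 0.7097 = 29.0 %.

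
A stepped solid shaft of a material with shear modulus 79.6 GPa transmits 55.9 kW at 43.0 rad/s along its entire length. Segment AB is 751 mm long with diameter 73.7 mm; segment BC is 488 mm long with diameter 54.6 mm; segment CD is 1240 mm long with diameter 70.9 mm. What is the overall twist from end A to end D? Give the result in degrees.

ω = 43.0 rad/s, so T = P/ω = 55.9×10³ / 43.00 = 1300 N·m.
J_AB = π(0.0737)⁴/32 = 2.90×10^-6 m⁴; J_BC = π(0.0546)⁴/32 = 8.73×10^-7 m⁴; J_CD = π(0.0709)⁴/32 = 2.48×10^-6 m⁴.
θ = (T/G)·Σ L_i/J_i = (1300/79.6×10⁹)·(0.751/2.90×10^-6 + 0.488/8.73×10^-7 + 1.24/2.48×10^-6) = 0.02153 rad.

1.23°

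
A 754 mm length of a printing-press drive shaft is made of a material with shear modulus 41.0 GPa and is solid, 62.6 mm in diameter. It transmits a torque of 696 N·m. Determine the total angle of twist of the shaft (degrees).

0.486°

J = πd⁴/32 = π(0.0626)⁴/32 = 1.508×10^-6 m⁴.
θ = T·L/(G·J) = 696.0 × 0.754 / (41.0×10⁹ × 1.508×10^-6) = 8.490×10^-3 rad.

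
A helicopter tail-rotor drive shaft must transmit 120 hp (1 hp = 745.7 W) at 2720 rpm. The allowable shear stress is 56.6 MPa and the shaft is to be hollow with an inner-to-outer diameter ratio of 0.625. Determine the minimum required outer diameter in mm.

32.2 mm

ω = 2π·2720/60 = 284.8 rad/s, so T = P/ω = 120×745.7 / 284.8 = 314.2 N·m.
For a hollow shaft with d_i/d_o = 0.625: τ_max = 16T/(π d_o³ (1−k⁴)), so d_o = [16T/(π τ_allow (1−k⁴))]^(1/3) = [16·314.2/(π·5.66×10^7·0.8474)]^(1/3) = 0.03219 m.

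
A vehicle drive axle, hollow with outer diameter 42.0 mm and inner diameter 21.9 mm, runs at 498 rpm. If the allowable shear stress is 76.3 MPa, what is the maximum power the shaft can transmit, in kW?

J = π(d_o⁴ − d_i⁴)/32 = π(0.0420⁴ − 0.0219⁴)/32 = 2.829×10^-7 m⁴.
T_max = τ_allow·J/r = 7.63×10^7 × 2.829×10^-7 / 0.0210 = 1028 N·m.
ω = 2π·498/60 = 52.15 rad/s, so P_max = T_max·ω = 5.361×10^4 W.

53.6 kW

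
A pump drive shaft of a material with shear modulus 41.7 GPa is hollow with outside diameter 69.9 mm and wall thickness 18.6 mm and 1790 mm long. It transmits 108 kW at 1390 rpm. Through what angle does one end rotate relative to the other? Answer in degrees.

0.818°

ω = 2π·1390/60 = 145.6 rad/s, so T = P/ω = 108×10³ / 145.6 = 742.0 N·m.
J = π(d_o⁴ − d_i⁴)/32 = π(0.0699⁴ − 0.0327⁴)/32 = 2.231×10^-6 m⁴.
θ = T·L/(G·J) = 742.0 × 1.79 / (41.7×10⁹ × 2.231×10^-6) = 0.01427 rad.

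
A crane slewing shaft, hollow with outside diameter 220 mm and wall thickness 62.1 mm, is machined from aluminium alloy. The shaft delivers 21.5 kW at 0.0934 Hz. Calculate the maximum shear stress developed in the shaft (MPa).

18.2 MPa

ω = 2π·0.0934 = 0.5868 rad/s, so T = P/ω = 21.5×10³ / 0.5868 = 36640 N·m.
J = π(d_o⁴ − d_i⁴)/32 = π(0.220⁴ − 0.0958⁴)/32 = 2.217×10^-4 m⁴.
τ_max = T·r/J = 36640 × 0.110 / 2.217×10^-4 = 1.818×10^7 Pa.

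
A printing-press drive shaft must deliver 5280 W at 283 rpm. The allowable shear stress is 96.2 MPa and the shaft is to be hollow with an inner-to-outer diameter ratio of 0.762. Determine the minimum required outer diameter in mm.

ω = 2π·283/60 = 29.64 rad/s, so T = P/ω = 5280 / 29.64 = 178.2 N·m.
For a hollow shaft with d_i/d_o = 0.762: τ_max = 16T/(π d_o³ (1−k⁴)), so d_o = [16T/(π τ_allow (1−k⁴))]^(1/3) = [16·178.2/(π·9.62×10^7·0.6629)]^(1/3) = 0.02423 m.

24.2 mm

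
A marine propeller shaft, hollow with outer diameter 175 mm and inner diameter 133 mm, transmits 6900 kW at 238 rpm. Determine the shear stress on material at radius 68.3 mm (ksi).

44.7 ksi

ω = 2π·238/60 = 24.92 rad/s, so T = P/ω = 6900×10³ / 24.92 = 276800 N·m.
J = π(d_o⁴ − d_i⁴)/32 = π(0.175⁴ − 0.133⁴)/32 = 6.136×10^-5 m⁴.
Shear stress varies linearly with radius: τ = T·r/J = 276800 × 0.0683 / 6.136×10^-5 = 3.082×10^8 Pa.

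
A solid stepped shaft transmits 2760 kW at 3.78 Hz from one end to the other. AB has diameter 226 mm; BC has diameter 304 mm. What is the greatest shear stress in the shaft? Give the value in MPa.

51.3 MPa

ω = 2π·3.78 = 23.75 rad/s, so T = P/ω = 2760×10³ / 23.75 = 116200 N·m.
Under the same torque, τ_max = 16T/(πd³) is largest where d is smallest — segment AB (d = 226 mm).
τ_max = 16·116200/(π·(0.226)³) = 5.127×10^7 Pa.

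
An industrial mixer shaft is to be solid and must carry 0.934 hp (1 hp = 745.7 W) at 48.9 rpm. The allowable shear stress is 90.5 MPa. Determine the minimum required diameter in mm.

19.7 mm

ω = 2π·48.9/60 = 5.121 rad/s, so T = P/ω = 0.934×745.7 / 5.121 = 136.0 N·m.
For a solid shaft τ_max = 16T/(πd³), so d = (16T/(π τ_allow))^(1/3) = (16·136.0/(π·9.05×10^7))^(1/3) = 0.01971 m.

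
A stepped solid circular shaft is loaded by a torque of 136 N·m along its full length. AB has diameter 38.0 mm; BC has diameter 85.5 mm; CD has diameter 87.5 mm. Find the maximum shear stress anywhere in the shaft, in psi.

1830 psi

Under the same torque, τ_max = 16T/(πd³) is largest where d is smallest — segment AB (d = 38.0 mm).
τ_max = 16·136.0/(π·(0.0380)³) = 1.262×10^7 Pa.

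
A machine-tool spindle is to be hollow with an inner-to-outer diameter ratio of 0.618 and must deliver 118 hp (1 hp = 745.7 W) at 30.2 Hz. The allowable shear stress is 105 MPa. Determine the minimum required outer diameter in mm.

29.8 mm

ω = 2π·30.2 = 189.8 rad/s, so T = P/ω = 118×745.7 / 189.8 = 463.7 N·m.
For a hollow shaft with d_i/d_o = 0.618: τ_max = 16T/(π d_o³ (1−k⁴)), so d_o = [16T/(π τ_allow (1−k⁴))]^(1/3) = [16·463.7/(π·1.05×10^8·0.8541)]^(1/3) = 0.02975 m.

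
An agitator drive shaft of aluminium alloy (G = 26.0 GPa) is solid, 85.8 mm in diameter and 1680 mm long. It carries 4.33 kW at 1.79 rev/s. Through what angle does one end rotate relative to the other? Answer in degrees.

ω = 2π·1.79 = 11.25 rad/s, so T = P/ω = 4.33×10³ / 11.25 = 385.0 N·m.
J = πd⁴/32 = π(0.0858)⁴/32 = 5.320×10^-6 m⁴.
θ = T·L/(G·J) = 385.0 × 1.68 / (26.0×10⁹ × 5.320×10^-6) = 4.676×10^-3 rad.

0.268°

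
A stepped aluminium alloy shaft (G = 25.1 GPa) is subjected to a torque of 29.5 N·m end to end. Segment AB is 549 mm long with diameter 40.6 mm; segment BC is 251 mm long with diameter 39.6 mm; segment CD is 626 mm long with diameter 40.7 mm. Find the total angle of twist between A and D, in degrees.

0.365°

J_AB = π(0.0406)⁴/32 = 2.67×10^-7 m⁴; J_BC = π(0.0396)⁴/32 = 2.41×10^-7 m⁴; J_CD = π(0.0407)⁴/32 = 2.69×10^-7 m⁴.
θ = (T/G)·Σ L_i/J_i = (29.50/25.1×10⁹)·(0.549/2.67×10^-7 + 0.251/2.41×10^-7 + 0.626/2.69×10^-7) = 6.372×10^-3 rad.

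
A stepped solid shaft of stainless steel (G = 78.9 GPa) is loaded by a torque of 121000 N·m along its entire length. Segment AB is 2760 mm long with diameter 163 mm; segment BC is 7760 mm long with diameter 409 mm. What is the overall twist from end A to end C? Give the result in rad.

0.0654 rad

J_AB = π(0.163)⁴/32 = 6.93×10^-5 m⁴; J_BC = π(0.409)⁴/32 = 2.75×10^-3 m⁴.
θ = (T/G)·Σ L_i/J_i = (121000/78.9×10⁹)·(2.76/6.93×10^-5 + 7.76/2.75×10^-3) = 0.06541 rad.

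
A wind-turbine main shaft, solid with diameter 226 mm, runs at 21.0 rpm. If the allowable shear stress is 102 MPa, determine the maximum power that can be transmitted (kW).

J = πd⁴/32 = π(0.226)⁴/32 = 2.561×10^-4 m⁴.
T_max = τ_allow·J/r = 1.02×10^8 × 2.561×10^-4 / 0.113 = 231200 N·m.
ω = 2π·21.0/60 = 2.199 rad/s, so P_max = T_max·ω = 5.084×10^5 W.

508 kW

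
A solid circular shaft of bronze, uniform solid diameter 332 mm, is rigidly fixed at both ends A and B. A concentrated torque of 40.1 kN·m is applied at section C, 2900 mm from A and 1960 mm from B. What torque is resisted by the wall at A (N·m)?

With uniform GJ and both ends fixed, compatibility θ_AC = θ_CB gives T_A·a = T_B·b, together with T_A + T_B = T₀.
T_A = T₀·b/(a+b) = 40100·1960/4860 = 16170 N·m; T_B = 23930 N·m.

16200 N·m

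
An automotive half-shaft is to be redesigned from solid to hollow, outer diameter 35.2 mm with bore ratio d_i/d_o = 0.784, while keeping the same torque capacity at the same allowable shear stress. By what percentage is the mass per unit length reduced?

Equal τ_max and T ⇒ the solid shaft needs d_s³ = d_o³(1−k⁴), so d_s = 35.2·(1−0.784⁴)^(1/3) = 30.05 mm.
Area ratio A_h/A_s = d_o²(1−k²)/d_s² = (1−k²)/(1−k⁴)^(2/3) = 0.5287.
Mass saving = 1 − 0.5287 = 47.1 %.

47.1 %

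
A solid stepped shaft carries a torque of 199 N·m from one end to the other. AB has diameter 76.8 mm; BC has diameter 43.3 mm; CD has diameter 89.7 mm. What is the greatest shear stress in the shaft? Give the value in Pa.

1.25e7 Pa

Under the same torque, τ_max = 16T/(πd³) is largest where d is smallest — segment BC (d = 43.3 mm).
τ_max = 16·199.0/(π·(0.0433)³) = 1.248×10^7 Pa.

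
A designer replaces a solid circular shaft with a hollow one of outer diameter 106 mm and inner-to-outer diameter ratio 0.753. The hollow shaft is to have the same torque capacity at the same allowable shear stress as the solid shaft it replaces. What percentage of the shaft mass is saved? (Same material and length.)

Equal τ_max and T ⇒ the solid shaft needs d_s³ = d_o³(1−k⁴), so d_s = 106·(1−0.753⁴)^(1/3) = 93.14 mm.
Area ratio A_h/A_s = d_o²(1−k²)/d_s² = (1−k²)/(1−k⁴)^(2/3) = 0.5608.
Mass saving = 1 − 0.5608 = 43.9 %.

43.9 %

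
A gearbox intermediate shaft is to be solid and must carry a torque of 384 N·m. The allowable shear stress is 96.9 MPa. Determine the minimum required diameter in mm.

27.2 mm

For a solid shaft τ_max = 16T/(πd³), so d = (16T/(π τ_allow))^(1/3) = (16·384.0/(π·9.69×10^7))^(1/3) = 0.02723 m.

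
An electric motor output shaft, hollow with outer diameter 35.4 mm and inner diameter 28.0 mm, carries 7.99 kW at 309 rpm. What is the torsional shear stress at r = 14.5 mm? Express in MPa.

ω = 2π·309/60 = 32.36 rad/s, so T = P/ω = 7.99×10³ / 32.36 = 246.9 N·m.
J = π(d_o⁴ − d_i⁴)/32 = π(0.0354⁴ − 0.0280⁴)/32 = 9.383×10^-8 m⁴.
Shear stress varies linearly with radius: τ = T·r/J = 246.9 × 0.0145 / 9.383×10^-8 = 3.816×10^7 Pa.

38.2 MPa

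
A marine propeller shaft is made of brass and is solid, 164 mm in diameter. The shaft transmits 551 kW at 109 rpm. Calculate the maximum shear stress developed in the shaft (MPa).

55.7 MPa

ω = 2π·109/60 = 11.41 rad/s, so T = P/ω = 551×10³ / 11.41 = 48270 N·m.
J = πd⁴/32 = π(0.164)⁴/32 = 7.102×10^-5 m⁴.
τ_max = T·r/J = 48270 × 0.0820 / 7.102×10^-5 = 5.574×10^7 Pa.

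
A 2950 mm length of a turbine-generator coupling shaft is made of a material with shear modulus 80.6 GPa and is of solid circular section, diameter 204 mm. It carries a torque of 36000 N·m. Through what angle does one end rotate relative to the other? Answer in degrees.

J = πd⁴/32 = π(0.204)⁴/32 = 1.700×10^-4 m⁴.
θ = T·L/(G·J) = 36000 × 2.95 / (80.6×10⁹ × 1.700×10^-4) = 7.749×10^-3 rad.

0.444°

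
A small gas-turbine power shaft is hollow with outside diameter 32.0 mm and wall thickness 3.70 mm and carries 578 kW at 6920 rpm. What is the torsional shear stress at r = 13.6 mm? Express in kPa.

ω = 2π·6920/60 = 724.7 rad/s, so T = P/ω = 578×10³ / 724.7 = 797.6 N·m.
J = π(d_o⁴ − d_i⁴)/32 = π(0.0320⁴ − 0.0246⁴)/32 = 6.699×10^-8 m⁴.
Shear stress varies linearly with radius: τ = T·r/J = 797.6 × 0.0136 / 6.699×10^-8 = 1.619×10^8 Pa.

162000 kPa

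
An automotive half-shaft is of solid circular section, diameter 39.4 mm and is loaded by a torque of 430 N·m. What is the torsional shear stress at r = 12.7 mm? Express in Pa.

2.31e7 Pa

J = πd⁴/32 = π(0.0394)⁴/32 = 2.366×10^-7 m⁴.
Shear stress varies linearly with radius: τ = T·r/J = 430.0 × 0.0127 / 2.366×10^-7 = 2.308×10^7 Pa.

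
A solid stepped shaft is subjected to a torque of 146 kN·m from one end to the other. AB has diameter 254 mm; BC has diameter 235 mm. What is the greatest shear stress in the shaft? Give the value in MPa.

57.3 MPa

Under the same torque, τ_max = 16T/(πd³) is largest where d is smallest — segment BC (d = 235 mm).
τ_max = 16·146000/(π·(0.235)³) = 5.730×10^7 Pa.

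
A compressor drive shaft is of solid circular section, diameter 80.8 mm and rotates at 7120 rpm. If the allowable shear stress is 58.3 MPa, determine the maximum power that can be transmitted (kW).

J = πd⁴/32 = π(0.0808)⁴/32 = 4.185×10^-6 m⁴.
T_max = τ_allow·J/r = 5.83×10^7 × 4.185×10^-6 / 0.0404 = 6039 N·m.
ω = 2π·7120/60 = 745.6 rad/s, so P_max = T_max·ω = 4.502×10^6 W.

4500 kW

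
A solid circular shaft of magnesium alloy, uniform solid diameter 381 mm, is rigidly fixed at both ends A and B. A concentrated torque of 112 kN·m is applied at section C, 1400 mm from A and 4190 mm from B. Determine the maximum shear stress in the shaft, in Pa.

With uniform GJ and both ends fixed, compatibility θ_AC = θ_CB gives T_A·a = T_B·b, together with T_A + T_B = T₀.
T_A = T₀·b/(a+b) = 112000·4190/5590 = 83950 N·m; T_B = 28050 N·m.
τ in each portion: τ_AC = 7.73×10^6 Pa, τ_CB = 2.58×10^6 Pa; maximum is in AC.
τ_max = T_AC·r/J = 83950·0.191/2.07×10^-3 = 7.731×10^6 Pa.

7.73e6 Pa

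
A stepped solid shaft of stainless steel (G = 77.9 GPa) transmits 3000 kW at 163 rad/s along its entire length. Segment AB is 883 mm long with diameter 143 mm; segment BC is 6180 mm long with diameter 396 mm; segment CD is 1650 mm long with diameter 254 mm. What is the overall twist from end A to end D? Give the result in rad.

0.00664 rad

ω = 163 rad/s, so T = P/ω = 3000×10³ / 163.0 = 18400 N·m.
J_AB = π(0.143)⁴/32 = 4.11×10^-5 m⁴; J_BC = π(0.396)⁴/32 = 2.41×10^-3 m⁴; J_CD = π(0.254)⁴/32 = 4.09×10^-4 m⁴.
θ = (T/G)·Σ L_i/J_i = (18400/77.9×10⁹)·(0.883/4.11×10^-5 + 6.18/2.41×10^-3 + 1.65/4.09×10^-4) = 6.641×10^-3 rad.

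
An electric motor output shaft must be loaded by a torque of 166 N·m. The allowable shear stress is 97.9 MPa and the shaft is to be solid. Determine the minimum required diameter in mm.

For a solid shaft τ_max = 16T/(πd³), so d = (16T/(π τ_allow))^(1/3) = (16·166.0/(π·9.79×10^7))^(1/3) = 0.02052 m.

20.5 mm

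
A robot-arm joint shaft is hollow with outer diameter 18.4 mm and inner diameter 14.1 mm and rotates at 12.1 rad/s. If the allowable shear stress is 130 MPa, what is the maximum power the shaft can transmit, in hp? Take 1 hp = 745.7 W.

J = π(d_o⁴ − d_i⁴)/32 = π(0.0184⁴ − 0.0141⁴)/32 = 7.373×10^-9 m⁴.
T_max = τ_allow·J/r = 1.30×10^8 × 7.373×10^-9 / 0.00920 = 104.2 N·m.
ω = 12.1 rad/s, so P_max = T_max·ω = 1261 W.

1.69 hp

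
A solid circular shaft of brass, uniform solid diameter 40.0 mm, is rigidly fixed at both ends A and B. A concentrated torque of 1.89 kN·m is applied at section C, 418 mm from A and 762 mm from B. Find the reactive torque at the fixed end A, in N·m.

With uniform GJ and both ends fixed, compatibility θ_AC = θ_CB gives T_A·a = T_B·b, together with T_A + T_B = T₀.
T_A = T₀·b/(a+b) = 1890·762/1180 = 1220 N·m; T_B = 669.5 N·m.

1220 N·m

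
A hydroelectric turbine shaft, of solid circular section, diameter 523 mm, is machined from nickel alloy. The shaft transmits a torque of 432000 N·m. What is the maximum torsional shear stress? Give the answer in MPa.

15.4 MPa

J = πd⁴/32 = π(0.523)⁴/32 = 7.345×10^-3 m⁴.
τ_max = T·r/J = 432000 × 0.262 / 7.345×10^-3 = 1.538×10^7 Pa.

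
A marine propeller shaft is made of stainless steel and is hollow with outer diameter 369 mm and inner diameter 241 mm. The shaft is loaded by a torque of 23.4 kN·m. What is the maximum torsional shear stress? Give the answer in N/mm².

J = π(d_o⁴ − d_i⁴)/32 = π(0.369⁴ − 0.241⁴)/32 = 1.489×10^-3 m⁴.
τ_max = T·r/J = 23400 × 0.184 / 1.489×10^-3 = 2.900×10^6 Pa.

2.90 N/mm²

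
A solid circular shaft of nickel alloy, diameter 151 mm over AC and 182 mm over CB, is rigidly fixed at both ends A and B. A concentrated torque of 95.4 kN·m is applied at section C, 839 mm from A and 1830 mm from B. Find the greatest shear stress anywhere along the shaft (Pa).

Compatibility: T_A·a/J_AC = T_B·b/J_CB with T_A + T_B = T₀.
J_AC = 5.10×10^-5 m⁴, J_CB = 1.08×10^-4 m⁴, so T_A = T₀·(J_AC/a)/((J_AC/a)+(J_CB/b)) = 48490 N·m, T_B = 46910 N·m.
τ in each portion: τ_AC = 7.17×10^7 Pa, τ_CB = 3.96×10^7 Pa; maximum is in AC.
τ_max = T_AC·r/J = 48490·0.0755/5.10×10^-5 = 7.172×10^7 Pa.

7.17e7 Pa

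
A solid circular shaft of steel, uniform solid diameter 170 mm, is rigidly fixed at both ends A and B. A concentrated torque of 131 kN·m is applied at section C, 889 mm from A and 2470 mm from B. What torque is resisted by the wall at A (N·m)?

96300 N·m

With uniform GJ and both ends fixed, compatibility θ_AC = θ_CB gives T_A·a = T_B·b, together with T_A + T_B = T₀.
T_A = T₀·b/(a+b) = 131000·2470/3359 = 96330 N·m; T_B = 34670 N·m.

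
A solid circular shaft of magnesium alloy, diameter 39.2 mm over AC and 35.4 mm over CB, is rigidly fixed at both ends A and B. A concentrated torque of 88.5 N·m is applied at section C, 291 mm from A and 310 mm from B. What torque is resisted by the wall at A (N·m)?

Compatibility: T_A·a/J_AC = T_B·b/J_CB with T_A + T_B = T₀.
J_AC = 2.32×10^-7 m⁴, J_CB = 1.54×10^-7 m⁴, so T_A = T₀·(J_AC/a)/((J_AC/a)+(J_CB/b)) = 54.48 N·m, T_B = 34.02 N·m.

54.5 N·m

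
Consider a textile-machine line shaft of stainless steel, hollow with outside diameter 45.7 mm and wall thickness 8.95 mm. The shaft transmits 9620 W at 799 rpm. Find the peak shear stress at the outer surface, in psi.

ω = 2π·799/60 = 83.67 rad/s, so T = P/ω = 9620 / 83.67 = 115.0 N·m.
J = π(d_o⁴ − d_i⁴)/32 = π(0.0457⁴ − 0.0278⁴)/32 = 3.696×10^-7 m⁴.
τ_max = T·r/J = 115.0 × 0.0229 / 3.696×10^-7 = 7.108×10^6 Pa.

1030 psi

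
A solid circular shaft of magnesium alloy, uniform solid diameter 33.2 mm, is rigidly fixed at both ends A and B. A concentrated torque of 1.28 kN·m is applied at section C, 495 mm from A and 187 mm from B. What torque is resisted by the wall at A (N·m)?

With uniform GJ and both ends fixed, compatibility θ_AC = θ_CB gives T_A·a = T_B·b, together with T_A + T_B = T₀.
T_A = T₀·b/(a+b) = 1280·187/682.0 = 351.0 N·m; T_B = 929.0 N·m.

351 N·m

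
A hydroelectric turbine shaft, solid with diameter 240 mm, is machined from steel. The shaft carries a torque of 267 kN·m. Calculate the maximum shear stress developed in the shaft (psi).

14300 psi

J = πd⁴/32 = π(0.240)⁴/32 = 3.257×10^-4 m⁴.
τ_max = T·r/J = 267000 × 0.120 / 3.257×10^-4 = 9.837×10^7 Pa.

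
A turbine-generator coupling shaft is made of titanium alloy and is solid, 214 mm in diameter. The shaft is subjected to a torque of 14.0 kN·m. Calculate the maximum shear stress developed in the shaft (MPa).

7.28 MPa

J = πd⁴/32 = π(0.214)⁴/32 = 2.059×10^-4 m⁴.
τ_max = T·r/J = 14000 × 0.107 / 2.059×10^-4 = 7.275×10^6 Pa.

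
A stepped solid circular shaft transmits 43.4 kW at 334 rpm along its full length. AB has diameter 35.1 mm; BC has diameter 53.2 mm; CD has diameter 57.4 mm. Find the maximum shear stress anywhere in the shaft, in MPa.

146 MPa

ω = 2π·334/60 = 34.98 rad/s, so T = P/ω = 43.4×10³ / 34.98 = 1241 N·m.
Under the same torque, τ_max = 16T/(πd³) is largest where d is smallest — segment AB (d = 35.1 mm).
τ_max = 16·1241/(π·(0.0351)³) = 1.461×10^8 Pa.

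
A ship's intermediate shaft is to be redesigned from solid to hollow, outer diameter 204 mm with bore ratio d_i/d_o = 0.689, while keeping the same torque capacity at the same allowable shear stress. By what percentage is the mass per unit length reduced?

37.7 %

Equal τ_max and T ⇒ the solid shaft needs d_s³ = d_o³(1−k⁴), so d_s = 204·(1−0.689⁴)^(1/3) = 187.4 mm.
Area ratio A_h/A_s = d_o²(1−k²)/d_s² = (1−k²)/(1−k⁴)^(2/3) = 0.6228.
Mass saving = 1 − 0.6228 = 37.7 %.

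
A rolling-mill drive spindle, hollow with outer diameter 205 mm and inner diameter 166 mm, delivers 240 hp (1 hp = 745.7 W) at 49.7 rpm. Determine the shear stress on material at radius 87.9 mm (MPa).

30.6 MPa

ω = 2π·49.7/60 = 5.205 rad/s, so T = P/ω = 240×745.7 / 5.205 = 34390 N·m.
J = π(d_o⁴ − d_i⁴)/32 = π(0.205⁴ − 0.166⁴)/32 = 9.884×10^-5 m⁴.
Shear stress varies linearly with radius: τ = T·r/J = 34390 × 0.0879 / 9.884×10^-5 = 3.058×10^7 Pa.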